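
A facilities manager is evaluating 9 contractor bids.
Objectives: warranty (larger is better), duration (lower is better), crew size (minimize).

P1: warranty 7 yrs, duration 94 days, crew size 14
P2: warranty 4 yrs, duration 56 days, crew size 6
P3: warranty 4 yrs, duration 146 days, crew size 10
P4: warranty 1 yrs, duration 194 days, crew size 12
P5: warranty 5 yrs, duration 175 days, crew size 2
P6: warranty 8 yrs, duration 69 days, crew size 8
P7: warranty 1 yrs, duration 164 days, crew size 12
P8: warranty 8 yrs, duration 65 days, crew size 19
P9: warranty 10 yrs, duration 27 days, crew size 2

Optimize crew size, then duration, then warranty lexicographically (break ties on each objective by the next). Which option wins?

P9

First minimize crew size: best is 2, kept {P5, P9}.
Then minimize duration: best is 27, kept {P9}.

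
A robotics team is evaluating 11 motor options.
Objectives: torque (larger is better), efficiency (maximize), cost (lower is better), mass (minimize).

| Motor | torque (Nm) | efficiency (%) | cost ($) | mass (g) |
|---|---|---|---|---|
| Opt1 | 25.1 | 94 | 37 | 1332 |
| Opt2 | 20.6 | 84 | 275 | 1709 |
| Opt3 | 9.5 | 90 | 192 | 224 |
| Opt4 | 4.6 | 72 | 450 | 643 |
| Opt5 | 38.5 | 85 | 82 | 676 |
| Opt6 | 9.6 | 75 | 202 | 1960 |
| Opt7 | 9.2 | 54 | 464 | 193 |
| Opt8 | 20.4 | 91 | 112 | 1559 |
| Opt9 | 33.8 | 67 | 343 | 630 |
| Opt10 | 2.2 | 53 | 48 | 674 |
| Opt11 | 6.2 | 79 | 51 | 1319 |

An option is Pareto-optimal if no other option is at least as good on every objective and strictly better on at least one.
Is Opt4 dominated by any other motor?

Opt3 vs Opt4: torque 9.5≥4.6, efficiency 90≥72, cost 192≤450, mass 224≤643 — Opt3 is at least as good on every objective and strictly better on at least one, so Opt3 dominates Opt4.

Yes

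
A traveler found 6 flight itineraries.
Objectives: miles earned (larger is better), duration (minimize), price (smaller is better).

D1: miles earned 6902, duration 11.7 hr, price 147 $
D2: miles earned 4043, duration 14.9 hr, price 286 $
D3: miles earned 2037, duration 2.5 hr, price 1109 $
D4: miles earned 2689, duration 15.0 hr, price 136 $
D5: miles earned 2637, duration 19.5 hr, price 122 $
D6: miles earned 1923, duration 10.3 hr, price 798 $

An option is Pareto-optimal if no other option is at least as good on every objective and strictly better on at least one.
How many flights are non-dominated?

D1: not dominated (best miles earned).
D2: dominated by D1 (miles earned 6902≥4043, duration 11.7≤14.9, price 147≤286).
D3: not dominated (best duration).
D4: not dominated.
D5: not dominated (best price).
D6: not dominated.
Pareto-optimal: D1, D3, D4, D5, D6 → 5.

5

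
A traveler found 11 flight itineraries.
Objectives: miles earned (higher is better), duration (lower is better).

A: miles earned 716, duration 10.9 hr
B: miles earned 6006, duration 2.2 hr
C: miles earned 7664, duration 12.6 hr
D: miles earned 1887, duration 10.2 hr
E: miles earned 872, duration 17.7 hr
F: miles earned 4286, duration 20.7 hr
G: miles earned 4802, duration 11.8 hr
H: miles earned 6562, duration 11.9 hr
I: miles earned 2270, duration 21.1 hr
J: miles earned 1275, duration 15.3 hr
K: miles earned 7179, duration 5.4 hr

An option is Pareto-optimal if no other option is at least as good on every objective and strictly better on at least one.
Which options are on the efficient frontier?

A: dominated by B (miles earned 6006≥716, duration 2.2≤10.9).
B: not dominated (best duration).
C: not dominated (best miles earned).
D: dominated by B (miles earned 6006≥1887, duration 2.2≤10.2).
E: dominated by B (miles earned 6006≥872, duration 2.2≤17.7).
F: dominated by B (miles earned 6006≥4286, duration 2.2≤20.7).
G: dominated by B (miles earned 6006≥4802, duration 2.2≤11.8).
H: dominated by K (miles earned 7179≥6562, duration 5.4≤11.9).
I: dominated by B (miles earned 6006≥2270, duration 2.2≤21.1).
J: dominated by B (miles earned 6006≥1275, duration 2.2≤15.3).
K: not dominated.

B, C, K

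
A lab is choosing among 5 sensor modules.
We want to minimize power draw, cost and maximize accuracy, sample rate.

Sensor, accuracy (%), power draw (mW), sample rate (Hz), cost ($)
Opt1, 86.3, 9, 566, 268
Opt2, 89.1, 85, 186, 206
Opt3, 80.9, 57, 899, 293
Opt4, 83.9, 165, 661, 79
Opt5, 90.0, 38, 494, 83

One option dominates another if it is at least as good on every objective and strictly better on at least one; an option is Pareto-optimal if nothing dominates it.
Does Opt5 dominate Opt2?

Opt5 vs Opt2: accuracy 90.0≥89.1, power draw 38≤85, sample rate 494≥186, cost 83≤206 — Opt5 is at least as good on every objective with at least one strict improvement.

Yes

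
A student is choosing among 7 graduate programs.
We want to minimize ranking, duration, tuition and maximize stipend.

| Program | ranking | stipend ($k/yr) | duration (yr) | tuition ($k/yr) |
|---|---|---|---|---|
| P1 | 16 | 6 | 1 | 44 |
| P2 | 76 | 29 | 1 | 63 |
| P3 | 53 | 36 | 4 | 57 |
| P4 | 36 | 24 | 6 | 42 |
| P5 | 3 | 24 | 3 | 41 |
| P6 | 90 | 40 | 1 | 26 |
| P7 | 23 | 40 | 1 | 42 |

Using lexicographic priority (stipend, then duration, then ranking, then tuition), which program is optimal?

P7

First maximize stipend: best is 40, kept {P6, P7}.
Then minimize duration: best is 1, kept {P6, P7}.
Then minimize ranking: best is 23, kept {P7}.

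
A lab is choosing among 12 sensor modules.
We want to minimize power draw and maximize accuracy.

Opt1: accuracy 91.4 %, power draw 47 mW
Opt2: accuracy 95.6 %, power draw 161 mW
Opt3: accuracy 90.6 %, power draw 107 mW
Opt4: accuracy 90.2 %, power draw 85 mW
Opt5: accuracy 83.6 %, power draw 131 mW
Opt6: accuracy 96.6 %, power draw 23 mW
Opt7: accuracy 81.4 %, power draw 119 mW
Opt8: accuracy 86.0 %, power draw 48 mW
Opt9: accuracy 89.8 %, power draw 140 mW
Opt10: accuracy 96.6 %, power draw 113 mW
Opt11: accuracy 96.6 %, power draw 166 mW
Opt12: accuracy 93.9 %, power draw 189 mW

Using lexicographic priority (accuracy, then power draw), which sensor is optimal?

First maximize accuracy: best is 96.6, kept {Opt6, Opt10, Opt11}.
Then minimize power draw: best is 23, kept {Opt6}.

Opt6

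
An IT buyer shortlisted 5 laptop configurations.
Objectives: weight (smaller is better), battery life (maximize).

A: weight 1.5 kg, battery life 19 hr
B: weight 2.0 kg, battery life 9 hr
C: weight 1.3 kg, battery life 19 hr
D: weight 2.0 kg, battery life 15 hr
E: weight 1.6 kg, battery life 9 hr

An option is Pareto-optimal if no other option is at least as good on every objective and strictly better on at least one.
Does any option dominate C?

A: worse on weight (1.5 vs 1.3).
B: worse on weight (2.0 vs 1.3).
D: worse on weight (2.0 vs 1.3).
E: worse on weight (1.6 vs 1.3).
No option is at least as good as C on every objective and strictly better on one.

No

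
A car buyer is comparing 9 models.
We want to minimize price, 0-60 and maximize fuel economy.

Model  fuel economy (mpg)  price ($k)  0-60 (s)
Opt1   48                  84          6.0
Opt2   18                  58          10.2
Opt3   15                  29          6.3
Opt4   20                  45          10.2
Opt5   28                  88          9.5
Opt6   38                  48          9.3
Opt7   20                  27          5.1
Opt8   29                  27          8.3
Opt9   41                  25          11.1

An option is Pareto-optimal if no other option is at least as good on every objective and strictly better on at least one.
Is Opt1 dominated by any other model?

Opt2: worse on fuel economy (18 vs 48).
Opt3: worse on fuel economy (15 vs 48).
Opt4: worse on fuel economy (20 vs 48).
Opt5: worse on fuel economy (28 vs 48).
Opt6: worse on fuel economy (38 vs 48).
Opt7: worse on fuel economy (20 vs 48).
Opt8: worse on fuel economy (29 vs 48).
Opt9: worse on fuel economy (41 vs 48).
No option is at least as good as Opt1 on every objective and strictly better on one.

No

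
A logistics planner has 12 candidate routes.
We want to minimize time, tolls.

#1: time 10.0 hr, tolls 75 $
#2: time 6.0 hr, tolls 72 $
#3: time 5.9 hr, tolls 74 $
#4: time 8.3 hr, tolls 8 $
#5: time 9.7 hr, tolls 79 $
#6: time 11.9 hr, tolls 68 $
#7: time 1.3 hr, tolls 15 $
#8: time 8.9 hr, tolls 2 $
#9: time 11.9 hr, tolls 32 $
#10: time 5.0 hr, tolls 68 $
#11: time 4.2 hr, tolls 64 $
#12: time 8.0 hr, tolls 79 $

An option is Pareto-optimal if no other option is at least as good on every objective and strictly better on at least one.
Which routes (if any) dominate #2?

#7: time 1.3≤6.0, tolls 15≤72 — dominates #2.
#10: time 5.0≤6.0, tolls 68≤72 — dominates #2.
#11: time 4.2≤6.0, tolls 64≤72 — dominates #2.
Others (#1, #3, #4, #5, #6, #8, #9, #12) are each worse than #2 on at least one objective.

#7, #10, #11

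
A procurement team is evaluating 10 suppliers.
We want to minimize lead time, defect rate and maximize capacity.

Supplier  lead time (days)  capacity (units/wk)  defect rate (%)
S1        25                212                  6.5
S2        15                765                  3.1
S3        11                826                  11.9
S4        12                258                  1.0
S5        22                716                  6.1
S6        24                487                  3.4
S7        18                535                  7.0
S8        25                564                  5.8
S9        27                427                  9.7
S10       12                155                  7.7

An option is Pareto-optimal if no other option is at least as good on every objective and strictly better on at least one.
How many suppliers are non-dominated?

3

S1: dominated by S2 (lead time 15≤25, capacity 765≥212, defect rate 3.1≤6.5).
S2: not dominated.
S3: not dominated (best lead time).
S4: not dominated (best defect rate).
S5: dominated by S2 (lead time 15≤22, capacity 765≥716, defect rate 3.1≤6.1).
S6: dominated by S2 (lead time 15≤24, capacity 765≥487, defect rate 3.1≤3.4).
S7: dominated by S2 (lead time 15≤18, capacity 765≥535, defect rate 3.1≤7.0).
S8: dominated by S2 (lead time 15≤25, capacity 765≥564, defect rate 3.1≤5.8).
S9: dominated by S2 (lead time 15≤27, capacity 765≥427, defect rate 3.1≤9.7).
S10: dominated by S4 (lead time 12≤12, capacity 258≥155, defect rate 1.0≤7.7).
Pareto-optimal: S2, S3, S4 → 3.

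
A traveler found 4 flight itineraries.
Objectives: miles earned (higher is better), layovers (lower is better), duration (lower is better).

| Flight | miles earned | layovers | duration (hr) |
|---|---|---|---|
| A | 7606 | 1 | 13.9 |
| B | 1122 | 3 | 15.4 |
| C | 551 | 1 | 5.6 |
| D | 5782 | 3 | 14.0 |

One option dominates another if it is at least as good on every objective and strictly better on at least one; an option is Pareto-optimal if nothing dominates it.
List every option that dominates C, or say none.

none

A: worse on duration (13.9 vs 5.6).
B: worse on layovers (3 vs 1).
D: worse on layovers (3 vs 1).
No option dominates C.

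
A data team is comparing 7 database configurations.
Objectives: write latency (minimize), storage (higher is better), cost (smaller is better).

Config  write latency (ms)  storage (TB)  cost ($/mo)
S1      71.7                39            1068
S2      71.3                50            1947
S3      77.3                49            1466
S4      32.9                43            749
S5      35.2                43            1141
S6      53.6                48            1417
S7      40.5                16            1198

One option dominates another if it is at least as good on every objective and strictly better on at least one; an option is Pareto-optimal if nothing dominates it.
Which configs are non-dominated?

S2, S3, S4, S6

S1: dominated by S4 (write latency 32.9≤71.7, storage 43≥39, cost 749≤1068).
S2: not dominated (best storage).
S3: not dominated.
S4: not dominated (best write latency).
S5: dominated by S4 (write latency 32.9≤35.2, storage 43≥43, cost 749≤1141).
S6: not dominated.
S7: dominated by S4 (write latency 32.9≤40.5, storage 43≥16, cost 749≤1198).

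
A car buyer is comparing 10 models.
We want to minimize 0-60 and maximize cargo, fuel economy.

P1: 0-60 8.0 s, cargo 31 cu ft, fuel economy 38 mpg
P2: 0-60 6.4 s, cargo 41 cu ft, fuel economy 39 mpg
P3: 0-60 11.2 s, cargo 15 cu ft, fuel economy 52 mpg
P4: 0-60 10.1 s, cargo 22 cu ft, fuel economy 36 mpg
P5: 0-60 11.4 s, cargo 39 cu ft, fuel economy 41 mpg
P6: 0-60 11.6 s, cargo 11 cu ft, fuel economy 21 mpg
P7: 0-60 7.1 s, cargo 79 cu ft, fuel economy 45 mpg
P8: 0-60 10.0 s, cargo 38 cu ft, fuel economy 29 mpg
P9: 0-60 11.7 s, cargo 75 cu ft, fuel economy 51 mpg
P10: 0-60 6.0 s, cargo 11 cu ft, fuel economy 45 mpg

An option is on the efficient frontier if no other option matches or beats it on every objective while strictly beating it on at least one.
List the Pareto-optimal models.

P1: dominated by P2 (0-60 6.4≤8.0, cargo 41≥31, fuel economy 39≥38).
P2: not dominated.
P3: not dominated (best fuel economy).
P4: dominated by P1 (0-60 8.0≤10.1, cargo 31≥22, fuel economy 38≥36).
P5: dominated by P7 (0-60 7.1≤11.4, cargo 79≥39, fuel economy 45≥41).
P6: dominated by P1 (0-60 8.0≤11.6, cargo 31≥11, fuel economy 38≥21).
P7: not dominated (best cargo).
P8: dominated by P2 (0-60 6.4≤10.0, cargo 41≥38, fuel economy 39≥29).
P9: not dominated.
P10: not dominated (best 0-60).

P2, P3, P7, P9, P10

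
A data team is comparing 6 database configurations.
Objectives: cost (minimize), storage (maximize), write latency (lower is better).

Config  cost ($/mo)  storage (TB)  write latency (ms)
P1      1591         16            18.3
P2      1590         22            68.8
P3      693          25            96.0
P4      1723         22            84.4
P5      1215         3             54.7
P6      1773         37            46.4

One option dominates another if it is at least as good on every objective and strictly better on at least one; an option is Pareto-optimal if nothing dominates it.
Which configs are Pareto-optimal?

P1: not dominated (best write latency).
P2: not dominated.
P3: not dominated (best cost).
P4: dominated by P2 (cost 1590≤1723, storage 22≥22, write latency 68.8≤84.4).
P5: not dominated.
P6: not dominated (best storage).

P1, P2, P3, P5, P6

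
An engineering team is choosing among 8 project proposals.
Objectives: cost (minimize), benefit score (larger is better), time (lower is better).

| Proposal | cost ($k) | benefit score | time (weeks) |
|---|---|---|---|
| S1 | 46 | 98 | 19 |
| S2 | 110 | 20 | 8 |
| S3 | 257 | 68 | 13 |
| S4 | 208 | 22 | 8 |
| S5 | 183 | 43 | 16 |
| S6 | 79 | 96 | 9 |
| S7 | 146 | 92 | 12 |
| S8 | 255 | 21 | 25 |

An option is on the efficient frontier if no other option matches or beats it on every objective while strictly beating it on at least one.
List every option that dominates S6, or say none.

none

S1: worse on time (19 vs 9).
S2: worse on cost (110 vs 79).
S3: worse on cost (257 vs 79).
S4: worse on cost (208 vs 79).
S5: worse on cost (183 vs 79).
S7: worse on cost (146 vs 79).
S8: worse on cost (255 vs 79).
No option dominates S6.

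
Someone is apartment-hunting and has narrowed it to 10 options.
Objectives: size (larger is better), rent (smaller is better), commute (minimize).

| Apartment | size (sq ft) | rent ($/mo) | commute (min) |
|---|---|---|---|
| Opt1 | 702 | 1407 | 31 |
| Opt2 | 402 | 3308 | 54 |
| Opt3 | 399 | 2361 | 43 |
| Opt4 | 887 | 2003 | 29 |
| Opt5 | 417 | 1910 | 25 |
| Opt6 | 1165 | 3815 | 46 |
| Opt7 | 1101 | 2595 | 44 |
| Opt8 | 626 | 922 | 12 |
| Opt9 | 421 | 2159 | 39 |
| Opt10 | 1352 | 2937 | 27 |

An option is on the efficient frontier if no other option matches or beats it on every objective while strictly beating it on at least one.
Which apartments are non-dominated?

Opt1: not dominated.
Opt2: dominated by Opt1 (size 702≥402, rent 1407≤3308, commute 31≤54).
Opt3: dominated by Opt1 (size 702≥399, rent 1407≤2361, commute 31≤43).
Opt4: not dominated.
Opt5: dominated by Opt8 (size 626≥417, rent 922≤1910, commute 12≤25).
Opt6: dominated by Opt10 (size 1352≥1165, rent 2937≤3815, commute 27≤46).
Opt7: not dominated.
Opt8: not dominated (best rent).
Opt9: dominated by Opt1 (size 702≥421, rent 1407≤2159, commute 31≤39).
Opt10: not dominated (best size).

Opt1, Opt4, Opt7, Opt8, Opt10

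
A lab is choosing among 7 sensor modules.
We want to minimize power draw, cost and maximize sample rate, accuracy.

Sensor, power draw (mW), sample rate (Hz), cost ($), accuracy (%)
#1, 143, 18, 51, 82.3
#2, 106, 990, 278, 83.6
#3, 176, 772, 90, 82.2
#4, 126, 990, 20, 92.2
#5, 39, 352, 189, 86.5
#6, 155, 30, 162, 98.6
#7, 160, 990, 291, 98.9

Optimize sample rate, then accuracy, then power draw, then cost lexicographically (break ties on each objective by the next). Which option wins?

#7

First maximize sample rate: best is 990, kept {#2, #4, #7}.
Then maximize accuracy: best is 98.9, kept {#7}.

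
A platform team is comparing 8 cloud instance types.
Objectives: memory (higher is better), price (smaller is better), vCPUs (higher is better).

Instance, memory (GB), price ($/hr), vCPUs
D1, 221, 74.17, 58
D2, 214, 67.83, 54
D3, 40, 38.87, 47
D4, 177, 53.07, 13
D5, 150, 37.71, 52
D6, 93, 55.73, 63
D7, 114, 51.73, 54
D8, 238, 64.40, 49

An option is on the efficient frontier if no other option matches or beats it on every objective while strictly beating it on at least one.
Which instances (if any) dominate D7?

D1: worse on price (74.17 vs 51.73).
D2: worse on price (67.83 vs 51.73).
D3: worse on memory (40 vs 114).
D4: worse on price (53.07 vs 51.73).
D5: worse on vCPUs (52 vs 54).
D6: worse on memory (93 vs 114).
D8: worse on price (64.40 vs 51.73).
No option dominates D7.

none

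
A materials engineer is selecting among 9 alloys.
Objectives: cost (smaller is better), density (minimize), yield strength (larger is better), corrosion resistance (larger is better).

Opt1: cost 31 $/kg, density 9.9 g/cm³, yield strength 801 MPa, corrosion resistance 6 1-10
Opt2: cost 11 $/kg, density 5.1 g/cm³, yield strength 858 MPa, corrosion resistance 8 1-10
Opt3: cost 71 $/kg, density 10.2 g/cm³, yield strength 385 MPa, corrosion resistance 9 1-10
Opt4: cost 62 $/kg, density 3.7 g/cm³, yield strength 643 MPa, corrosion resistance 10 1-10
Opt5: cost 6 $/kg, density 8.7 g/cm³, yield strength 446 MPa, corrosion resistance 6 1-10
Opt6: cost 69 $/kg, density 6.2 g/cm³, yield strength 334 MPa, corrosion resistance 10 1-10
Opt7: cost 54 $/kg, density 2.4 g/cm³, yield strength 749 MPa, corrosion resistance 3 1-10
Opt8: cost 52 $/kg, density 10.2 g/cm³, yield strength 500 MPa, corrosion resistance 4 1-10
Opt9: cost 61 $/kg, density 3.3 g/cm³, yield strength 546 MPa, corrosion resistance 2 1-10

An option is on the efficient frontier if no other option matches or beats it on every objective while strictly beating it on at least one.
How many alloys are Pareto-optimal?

Opt1: dominated by Opt2 (cost 11≤31, density 5.1≤9.9, yield strength 858≥801, corrosion resistance 8≥6).
Opt2: not dominated (best yield strength).
Opt3: dominated by Opt4 (cost 62≤71, density 3.7≤10.2, yield strength 643≥385, corrosion resistance 10≥9).
Opt4: not dominated.
Opt5: not dominated (best cost).
Opt6: dominated by Opt4 (cost 62≤69, density 3.7≤6.2, yield strength 643≥334, corrosion resistance 10≥10).
Opt7: not dominated (best density).
Opt8: dominated by Opt1 (cost 31≤52, density 9.9≤10.2, yield strength 801≥500, corrosion resistance 6≥4).
Opt9: dominated by Opt7 (cost 54≤61, density 2.4≤3.3, yield strength 749≥546, corrosion resistance 3≥2).
Pareto-optimal: Opt2, Opt4, Opt5, Opt7 → 4.

4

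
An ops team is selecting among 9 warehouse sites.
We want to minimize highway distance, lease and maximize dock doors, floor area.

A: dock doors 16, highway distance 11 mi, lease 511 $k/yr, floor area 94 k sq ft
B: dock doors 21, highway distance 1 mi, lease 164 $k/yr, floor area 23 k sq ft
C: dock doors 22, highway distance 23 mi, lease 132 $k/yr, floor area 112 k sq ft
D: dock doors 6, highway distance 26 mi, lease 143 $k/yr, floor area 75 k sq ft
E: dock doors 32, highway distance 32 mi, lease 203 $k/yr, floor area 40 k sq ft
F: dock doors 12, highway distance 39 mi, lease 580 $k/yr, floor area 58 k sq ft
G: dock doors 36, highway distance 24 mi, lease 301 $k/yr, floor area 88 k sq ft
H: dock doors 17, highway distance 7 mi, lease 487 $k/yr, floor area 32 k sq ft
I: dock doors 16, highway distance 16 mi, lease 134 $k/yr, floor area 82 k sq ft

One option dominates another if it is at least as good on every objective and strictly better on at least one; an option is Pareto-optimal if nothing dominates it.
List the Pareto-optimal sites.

A, B, C, E, G, H, I

A: not dominated.
B: not dominated (best highway distance).
C: not dominated (best lease).
D: dominated by C (dock doors 22≥6, highway distance 23≤26, lease 132≤143, floor area 112≥75).
E: not dominated.
F: dominated by A (dock doors 16≥12, highway distance 11≤39, lease 511≤580, floor area 94≥58).
G: not dominated (best dock doors).
H: not dominated.
I: not dominated.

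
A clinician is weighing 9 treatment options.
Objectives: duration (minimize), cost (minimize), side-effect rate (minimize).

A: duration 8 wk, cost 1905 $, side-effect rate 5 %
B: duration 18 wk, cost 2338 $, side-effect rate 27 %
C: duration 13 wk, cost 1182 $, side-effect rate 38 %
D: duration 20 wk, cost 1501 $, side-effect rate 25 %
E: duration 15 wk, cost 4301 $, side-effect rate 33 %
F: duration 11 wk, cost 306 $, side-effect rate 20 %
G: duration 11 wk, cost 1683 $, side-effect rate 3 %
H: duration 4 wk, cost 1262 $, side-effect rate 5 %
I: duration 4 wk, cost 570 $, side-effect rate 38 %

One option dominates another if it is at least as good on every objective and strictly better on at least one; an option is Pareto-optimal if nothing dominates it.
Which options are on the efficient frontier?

A: dominated by H (duration 4≤8, cost 1262≤1905, side-effect rate 5≤5).
B: dominated by A (duration 8≤18, cost 1905≤2338, side-effect rate 5≤27).
C: dominated by F (duration 11≤13, cost 306≤1182, side-effect rate 20≤38).
D: dominated by F (duration 11≤20, cost 306≤1501, side-effect rate 20≤25).
E: dominated by A (duration 8≤15, cost 1905≤4301, side-effect rate 5≤33).
F: not dominated (best cost).
G: not dominated (best side-effect rate).
H: not dominated.
I: not dominated.

F, G, H, I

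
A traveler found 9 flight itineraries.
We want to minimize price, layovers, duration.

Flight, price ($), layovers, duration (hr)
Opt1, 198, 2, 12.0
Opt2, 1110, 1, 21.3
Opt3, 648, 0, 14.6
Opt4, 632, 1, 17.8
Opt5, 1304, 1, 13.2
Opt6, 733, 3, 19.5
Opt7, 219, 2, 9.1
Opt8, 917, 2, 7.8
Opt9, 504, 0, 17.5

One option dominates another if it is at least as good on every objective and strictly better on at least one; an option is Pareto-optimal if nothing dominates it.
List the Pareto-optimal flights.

Opt1, Opt3, Opt5, Opt7, Opt8, Opt9

Opt1: not dominated (best price).
Opt2: dominated by Opt3 (price 648≤1110, layovers 0≤1, duration 14.6≤21.3).
Opt3: not dominated.
Opt4: dominated by Opt9 (price 504≤632, layovers 0≤1, duration 17.5≤17.8).
Opt5: not dominated.
Opt6: dominated by Opt1 (price 198≤733, layovers 2≤3, duration 12.0≤19.5).
Opt7: not dominated.
Opt8: not dominated (best duration).
Opt9: not dominated.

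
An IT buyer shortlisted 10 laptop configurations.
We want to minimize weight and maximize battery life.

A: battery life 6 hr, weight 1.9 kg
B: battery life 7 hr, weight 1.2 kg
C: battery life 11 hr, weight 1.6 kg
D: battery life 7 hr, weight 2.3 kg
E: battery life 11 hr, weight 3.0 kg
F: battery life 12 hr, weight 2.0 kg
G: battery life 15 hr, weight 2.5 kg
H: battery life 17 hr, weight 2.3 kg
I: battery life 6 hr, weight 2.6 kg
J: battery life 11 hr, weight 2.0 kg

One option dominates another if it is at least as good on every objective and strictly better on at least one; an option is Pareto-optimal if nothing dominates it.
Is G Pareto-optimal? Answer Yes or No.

H vs G: battery life 17≥15, weight 2.3≤2.5 — H is at least as good on every objective and strictly better on at least one, so H dominates G.

No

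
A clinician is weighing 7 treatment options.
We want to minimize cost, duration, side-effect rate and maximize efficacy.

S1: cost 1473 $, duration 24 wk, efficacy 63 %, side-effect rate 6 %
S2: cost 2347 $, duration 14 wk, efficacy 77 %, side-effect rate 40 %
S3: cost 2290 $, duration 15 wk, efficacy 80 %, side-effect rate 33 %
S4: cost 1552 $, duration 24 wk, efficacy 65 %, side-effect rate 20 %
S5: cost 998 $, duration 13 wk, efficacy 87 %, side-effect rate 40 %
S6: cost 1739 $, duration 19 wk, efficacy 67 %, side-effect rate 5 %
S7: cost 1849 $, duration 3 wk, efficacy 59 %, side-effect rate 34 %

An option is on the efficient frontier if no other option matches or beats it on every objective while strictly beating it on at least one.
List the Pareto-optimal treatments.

S1, S3, S4, S5, S6, S7

S1: not dominated.
S2: dominated by S5 (cost 998≤2347, duration 13≤14, efficacy 87≥77, side-effect rate 40≤40).
S3: not dominated.
S4: not dominated.
S5: not dominated (best cost).
S6: not dominated (best side-effect rate).
S7: not dominated (best duration).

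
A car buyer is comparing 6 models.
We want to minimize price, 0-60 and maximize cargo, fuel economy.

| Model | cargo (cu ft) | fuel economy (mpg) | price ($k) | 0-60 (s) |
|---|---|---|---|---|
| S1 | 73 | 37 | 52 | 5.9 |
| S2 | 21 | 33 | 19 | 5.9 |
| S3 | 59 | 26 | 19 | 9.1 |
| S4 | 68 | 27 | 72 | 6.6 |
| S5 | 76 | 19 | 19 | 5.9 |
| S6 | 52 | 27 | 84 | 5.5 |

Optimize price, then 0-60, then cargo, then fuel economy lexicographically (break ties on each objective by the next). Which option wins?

First minimize price: best is 19, kept {S2, S3, S5}.
Then minimize 0-60: best is 5.9, kept {S2, S5}.
Then maximize cargo: best is 76, kept {S5}.

S5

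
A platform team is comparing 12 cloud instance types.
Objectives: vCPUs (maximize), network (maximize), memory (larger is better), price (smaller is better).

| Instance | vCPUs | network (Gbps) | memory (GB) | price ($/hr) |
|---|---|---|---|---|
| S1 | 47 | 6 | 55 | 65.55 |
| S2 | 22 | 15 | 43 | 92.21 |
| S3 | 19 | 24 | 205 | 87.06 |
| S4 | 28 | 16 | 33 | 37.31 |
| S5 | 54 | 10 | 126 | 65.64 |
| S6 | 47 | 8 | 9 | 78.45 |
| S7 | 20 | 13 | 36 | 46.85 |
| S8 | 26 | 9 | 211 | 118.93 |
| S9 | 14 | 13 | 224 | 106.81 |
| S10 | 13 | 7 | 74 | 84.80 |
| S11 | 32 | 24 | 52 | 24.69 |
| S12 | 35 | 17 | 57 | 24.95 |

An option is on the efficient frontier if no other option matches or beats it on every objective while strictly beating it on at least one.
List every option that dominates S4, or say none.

S11, S12

S11: vCPUs 32≥28, network 24≥16, memory 52≥33, price 24.69≤37.31 — dominates S4.
S12: vCPUs 35≥28, network 17≥16, memory 57≥33, price 24.95≤37.31 — dominates S4.
Others (S1, S2, S3, S5, S6, S7, S8, S9, S10) are each worse than S4 on at least one objective.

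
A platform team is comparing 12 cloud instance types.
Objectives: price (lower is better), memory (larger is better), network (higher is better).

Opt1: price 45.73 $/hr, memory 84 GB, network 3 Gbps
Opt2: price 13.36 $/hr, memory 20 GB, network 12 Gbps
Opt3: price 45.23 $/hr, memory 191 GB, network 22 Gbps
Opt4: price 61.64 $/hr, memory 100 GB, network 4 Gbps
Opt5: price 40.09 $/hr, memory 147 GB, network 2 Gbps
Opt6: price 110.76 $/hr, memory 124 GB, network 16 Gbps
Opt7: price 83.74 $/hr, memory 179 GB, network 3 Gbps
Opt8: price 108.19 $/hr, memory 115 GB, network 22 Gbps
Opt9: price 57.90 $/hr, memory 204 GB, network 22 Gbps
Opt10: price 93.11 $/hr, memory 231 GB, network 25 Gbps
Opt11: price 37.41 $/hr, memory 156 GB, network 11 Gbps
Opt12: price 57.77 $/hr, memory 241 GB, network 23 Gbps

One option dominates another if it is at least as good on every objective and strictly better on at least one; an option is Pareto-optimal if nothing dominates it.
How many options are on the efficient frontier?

Opt1: dominated by Opt3 (price 45.23≤45.73, memory 191≥84, network 22≥3).
Opt2: not dominated (best price).
Opt3: not dominated.
Opt4: dominated by Opt3 (price 45.23≤61.64, memory 191≥100, network 22≥4).
Opt5: dominated by Opt11 (price 37.41≤40.09, memory 156≥147, network 11≥2).
Opt6: dominated by Opt3 (price 45.23≤110.76, memory 191≥124, network 22≥16).
Opt7: dominated by Opt3 (price 45.23≤83.74, memory 191≥179, network 22≥3).
Opt8: dominated by Opt3 (price 45.23≤108.19, memory 191≥115, network 22≥22).
Opt9: dominated by Opt12 (price 57.77≤57.90, memory 241≥204, network 23≥22).
Opt10: not dominated (best network).
Opt11: not dominated.
Opt12: not dominated (best memory).
Pareto-optimal: Opt2, Opt3, Opt10, Opt11, Opt12 → 5.

5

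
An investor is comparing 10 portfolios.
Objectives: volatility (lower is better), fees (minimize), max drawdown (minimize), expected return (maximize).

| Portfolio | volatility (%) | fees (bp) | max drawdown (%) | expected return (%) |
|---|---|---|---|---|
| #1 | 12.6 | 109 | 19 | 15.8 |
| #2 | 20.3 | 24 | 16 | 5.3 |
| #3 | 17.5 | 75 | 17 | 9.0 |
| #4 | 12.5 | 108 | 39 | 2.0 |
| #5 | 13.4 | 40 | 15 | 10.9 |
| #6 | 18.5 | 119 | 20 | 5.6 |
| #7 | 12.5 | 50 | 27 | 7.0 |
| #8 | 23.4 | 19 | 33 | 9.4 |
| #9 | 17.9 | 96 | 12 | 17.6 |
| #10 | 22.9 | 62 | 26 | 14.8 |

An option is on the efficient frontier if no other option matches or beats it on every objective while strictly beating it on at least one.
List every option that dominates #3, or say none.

#5: volatility 13.4≤17.5, fees 40≤75, max drawdown 15≤17, expected return 10.9≥9.0 — dominates #3.
Others (#1, #2, #4, #6, #7, #8, #9, #10) are each worse than #3 on at least one objective.

#5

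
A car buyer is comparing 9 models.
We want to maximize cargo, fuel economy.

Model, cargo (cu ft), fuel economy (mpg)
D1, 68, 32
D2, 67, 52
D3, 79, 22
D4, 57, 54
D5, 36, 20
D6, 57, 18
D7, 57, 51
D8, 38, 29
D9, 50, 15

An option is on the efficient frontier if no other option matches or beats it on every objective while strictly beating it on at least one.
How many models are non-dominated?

4

D1: not dominated.
D2: not dominated.
D3: not dominated (best cargo).
D4: not dominated (best fuel economy).
D5: dominated by D1 (cargo 68≥36, fuel economy 32≥20).
D6: dominated by D1 (cargo 68≥57, fuel economy 32≥18).
D7: dominated by D2 (cargo 67≥57, fuel economy 52≥51).
D8: dominated by D1 (cargo 68≥38, fuel economy 32≥29).
D9: dominated by D1 (cargo 68≥50, fuel economy 32≥15).
Pareto-optimal: D1, D2, D3, D4 → 4.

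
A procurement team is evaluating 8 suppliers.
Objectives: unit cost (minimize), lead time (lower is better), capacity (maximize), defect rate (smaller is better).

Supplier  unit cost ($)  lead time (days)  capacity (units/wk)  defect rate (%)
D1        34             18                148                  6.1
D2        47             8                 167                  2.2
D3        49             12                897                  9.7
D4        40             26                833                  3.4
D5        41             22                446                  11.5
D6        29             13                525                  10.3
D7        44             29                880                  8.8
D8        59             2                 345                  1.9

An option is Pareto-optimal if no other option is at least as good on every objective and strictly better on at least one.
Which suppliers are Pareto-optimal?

D1, D2, D3, D4, D6, D7, D8

D1: not dominated.
D2: not dominated.
D3: not dominated (best capacity).
D4: not dominated.
D5: dominated by D6 (unit cost 29≤41, lead time 13≤22, capacity 525≥446, defect rate 10.3≤11.5).
D6: not dominated (best unit cost).
D7: not dominated.
D8: not dominated (best lead time).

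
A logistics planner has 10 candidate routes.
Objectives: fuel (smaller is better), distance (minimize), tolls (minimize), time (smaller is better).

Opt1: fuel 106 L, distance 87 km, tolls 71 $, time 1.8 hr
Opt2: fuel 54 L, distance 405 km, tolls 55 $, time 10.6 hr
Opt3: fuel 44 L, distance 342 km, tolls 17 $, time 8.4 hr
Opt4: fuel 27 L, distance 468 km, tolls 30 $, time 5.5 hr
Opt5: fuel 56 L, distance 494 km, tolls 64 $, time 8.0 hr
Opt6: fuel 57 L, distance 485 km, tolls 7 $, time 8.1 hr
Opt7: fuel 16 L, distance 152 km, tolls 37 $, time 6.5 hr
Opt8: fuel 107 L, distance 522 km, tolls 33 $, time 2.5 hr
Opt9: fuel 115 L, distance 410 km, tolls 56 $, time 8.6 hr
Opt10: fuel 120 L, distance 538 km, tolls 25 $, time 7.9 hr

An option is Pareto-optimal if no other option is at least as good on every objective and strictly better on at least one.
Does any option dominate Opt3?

No

Opt1: worse on fuel (106 vs 44).
Opt2: worse on fuel (54 vs 44).
Opt4: worse on distance (468 vs 342).
Opt5: worse on fuel (56 vs 44).
Opt6: worse on fuel (57 vs 44).
Opt7: worse on tolls (37 vs 17).
Opt8: worse on fuel (107 vs 44).
Opt9: worse on fuel (115 vs 44).
Opt10: worse on fuel (120 vs 44).
No option is at least as good as Opt3 on every objective and strictly better on one.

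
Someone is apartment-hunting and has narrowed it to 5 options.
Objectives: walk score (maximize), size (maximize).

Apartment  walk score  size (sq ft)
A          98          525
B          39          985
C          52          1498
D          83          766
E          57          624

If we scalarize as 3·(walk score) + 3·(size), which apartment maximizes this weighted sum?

A: 3·98 + 3·525 = 1869
B: 3·39 + 3·985 = 3072
C: 3·52 + 3·1498 = 4650
D: 3·83 + 3·766 = 2547
E: 3·57 + 3·624 = 2043
Highest: C at 4650.

C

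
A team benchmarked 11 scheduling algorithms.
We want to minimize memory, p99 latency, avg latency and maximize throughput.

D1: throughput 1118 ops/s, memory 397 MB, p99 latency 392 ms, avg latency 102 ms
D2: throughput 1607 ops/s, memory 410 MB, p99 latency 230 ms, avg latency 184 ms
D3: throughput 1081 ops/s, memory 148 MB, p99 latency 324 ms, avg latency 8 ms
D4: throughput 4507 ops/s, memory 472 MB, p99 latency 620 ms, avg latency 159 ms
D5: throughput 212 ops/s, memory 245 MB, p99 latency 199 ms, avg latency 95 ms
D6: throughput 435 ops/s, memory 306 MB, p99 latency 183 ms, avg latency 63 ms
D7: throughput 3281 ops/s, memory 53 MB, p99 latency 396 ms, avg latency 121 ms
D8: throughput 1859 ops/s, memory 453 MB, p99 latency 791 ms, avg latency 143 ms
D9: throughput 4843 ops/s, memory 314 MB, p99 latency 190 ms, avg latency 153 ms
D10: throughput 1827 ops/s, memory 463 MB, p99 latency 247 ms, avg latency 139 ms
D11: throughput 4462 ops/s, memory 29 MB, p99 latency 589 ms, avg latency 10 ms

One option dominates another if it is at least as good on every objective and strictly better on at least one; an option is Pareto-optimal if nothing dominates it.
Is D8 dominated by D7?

Yes

D7 vs D8: throughput 3281≥1859, memory 53≤453, p99 latency 396≤791, avg latency 121≤143 — D7 is at least as good on every objective with at least one strict improvement.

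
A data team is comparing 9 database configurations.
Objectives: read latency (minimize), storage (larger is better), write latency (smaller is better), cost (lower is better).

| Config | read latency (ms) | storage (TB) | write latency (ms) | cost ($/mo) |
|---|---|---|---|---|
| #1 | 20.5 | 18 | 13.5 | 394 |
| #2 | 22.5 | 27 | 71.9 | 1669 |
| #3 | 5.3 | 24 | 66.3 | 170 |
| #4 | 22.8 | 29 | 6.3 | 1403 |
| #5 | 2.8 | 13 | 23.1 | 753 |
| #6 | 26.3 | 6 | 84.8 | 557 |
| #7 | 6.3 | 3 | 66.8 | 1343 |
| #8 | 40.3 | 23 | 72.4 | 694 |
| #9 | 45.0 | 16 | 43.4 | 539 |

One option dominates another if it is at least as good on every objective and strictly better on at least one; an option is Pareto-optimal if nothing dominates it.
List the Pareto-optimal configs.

#1, #2, #3, #4, #5

#1: not dominated.
#2: not dominated.
#3: not dominated (best cost).
#4: not dominated (best storage).
#5: not dominated (best read latency).
#6: dominated by #1 (read latency 20.5≤26.3, storage 18≥6, write latency 13.5≤84.8, cost 394≤557).
#7: dominated by #3 (read latency 5.3≤6.3, storage 24≥3, write latency 66.3≤66.8, cost 170≤1343).
#8: dominated by #3 (read latency 5.3≤40.3, storage 24≥23, write latency 66.3≤72.4, cost 170≤694).
#9: dominated by #1 (read latency 20.5≤45.0, storage 18≥16, write latency 13.5≤43.4, cost 394≤539).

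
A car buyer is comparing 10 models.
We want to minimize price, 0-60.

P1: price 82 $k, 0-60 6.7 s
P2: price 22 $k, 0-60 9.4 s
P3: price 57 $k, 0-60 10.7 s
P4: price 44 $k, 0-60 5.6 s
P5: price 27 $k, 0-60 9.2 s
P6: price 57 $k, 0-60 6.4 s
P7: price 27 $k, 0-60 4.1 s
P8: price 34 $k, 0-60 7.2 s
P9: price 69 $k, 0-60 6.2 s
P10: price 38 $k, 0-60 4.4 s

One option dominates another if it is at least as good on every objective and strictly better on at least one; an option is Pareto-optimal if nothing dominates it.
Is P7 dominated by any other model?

No

P1: worse on price (82 vs 27).
P2: worse on 0-60 (9.4 vs 4.1).
P3: worse on price (57 vs 27).
P4: worse on price (44 vs 27).
P5: worse on 0-60 (9.2 vs 4.1).
P6: worse on price (57 vs 27).
P8: worse on price (34 vs 27).
P9: worse on price (69 vs 27).
P10: worse on price (38 vs 27).
No option is at least as good as P7 on every objective and strictly better on one.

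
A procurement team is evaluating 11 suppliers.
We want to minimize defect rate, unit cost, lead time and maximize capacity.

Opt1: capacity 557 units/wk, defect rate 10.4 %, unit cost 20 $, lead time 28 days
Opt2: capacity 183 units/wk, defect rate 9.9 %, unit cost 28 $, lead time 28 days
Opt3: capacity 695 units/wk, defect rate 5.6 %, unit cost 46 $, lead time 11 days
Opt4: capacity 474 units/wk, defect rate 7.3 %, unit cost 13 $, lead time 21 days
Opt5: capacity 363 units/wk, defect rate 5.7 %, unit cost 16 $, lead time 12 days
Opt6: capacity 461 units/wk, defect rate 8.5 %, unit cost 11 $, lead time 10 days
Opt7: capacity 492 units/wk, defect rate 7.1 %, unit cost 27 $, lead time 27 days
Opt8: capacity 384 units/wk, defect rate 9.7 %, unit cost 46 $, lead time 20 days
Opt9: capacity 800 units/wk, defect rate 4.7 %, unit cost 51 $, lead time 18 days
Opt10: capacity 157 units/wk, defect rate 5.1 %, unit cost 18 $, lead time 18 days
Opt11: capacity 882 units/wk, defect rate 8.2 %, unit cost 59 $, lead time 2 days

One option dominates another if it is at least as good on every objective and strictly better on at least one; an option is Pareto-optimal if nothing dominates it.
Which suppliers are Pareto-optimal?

Opt1, Opt3, Opt4, Opt5, Opt6, Opt7, Opt9, Opt10, Opt11

Opt1: not dominated.
Opt2: dominated by Opt4 (capacity 474≥183, defect rate 7.3≤9.9, unit cost 13≤28, lead time 21≤28).
Opt3: not dominated.
Opt4: not dominated.
Opt5: not dominated.
Opt6: not dominated (best unit cost).
Opt7: not dominated.
Opt8: dominated by Opt3 (capacity 695≥384, defect rate 5.6≤9.7, unit cost 46≤46, lead time 11≤20).
Opt9: not dominated (best defect rate).
Opt10: not dominated.
Opt11: not dominated (best capacity).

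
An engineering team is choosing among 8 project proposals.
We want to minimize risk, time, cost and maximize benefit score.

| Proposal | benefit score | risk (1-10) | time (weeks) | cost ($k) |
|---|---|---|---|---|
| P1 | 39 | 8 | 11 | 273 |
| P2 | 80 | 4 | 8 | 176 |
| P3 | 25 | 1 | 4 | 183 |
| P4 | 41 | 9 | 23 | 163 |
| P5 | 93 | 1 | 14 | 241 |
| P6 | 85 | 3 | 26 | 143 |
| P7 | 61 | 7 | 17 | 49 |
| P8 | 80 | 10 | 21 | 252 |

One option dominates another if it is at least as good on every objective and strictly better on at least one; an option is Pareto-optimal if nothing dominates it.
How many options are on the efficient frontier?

5

P1: dominated by P2 (benefit score 80≥39, risk 4≤8, time 8≤11, cost 176≤273).
P2: not dominated.
P3: not dominated (best time).
P4: dominated by P7 (benefit score 61≥41, risk 7≤9, time 17≤23, cost 49≤163).
P5: not dominated (best benefit score).
P6: not dominated.
P7: not dominated (best cost).
P8: dominated by P2 (benefit score 80≥80, risk 4≤10, time 8≤21, cost 176≤252).
Pareto-optimal: P2, P3, P5, P6, P7 → 5.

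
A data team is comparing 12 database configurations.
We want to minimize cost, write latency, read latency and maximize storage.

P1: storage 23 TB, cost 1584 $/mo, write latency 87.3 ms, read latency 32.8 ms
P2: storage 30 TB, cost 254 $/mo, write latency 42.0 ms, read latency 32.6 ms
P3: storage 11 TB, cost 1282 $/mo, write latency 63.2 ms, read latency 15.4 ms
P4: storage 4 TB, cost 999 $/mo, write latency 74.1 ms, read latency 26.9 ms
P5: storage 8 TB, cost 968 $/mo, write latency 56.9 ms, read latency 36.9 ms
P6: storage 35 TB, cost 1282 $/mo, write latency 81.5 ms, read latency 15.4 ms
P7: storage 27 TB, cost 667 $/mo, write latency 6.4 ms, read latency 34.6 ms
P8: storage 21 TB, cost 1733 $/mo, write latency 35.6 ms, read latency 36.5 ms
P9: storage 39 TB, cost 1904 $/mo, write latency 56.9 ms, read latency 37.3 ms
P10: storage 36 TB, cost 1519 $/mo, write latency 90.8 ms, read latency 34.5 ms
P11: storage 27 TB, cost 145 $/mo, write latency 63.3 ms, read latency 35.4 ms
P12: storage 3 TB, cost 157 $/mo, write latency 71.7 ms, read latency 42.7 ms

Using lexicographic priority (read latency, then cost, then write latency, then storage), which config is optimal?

P3

First minimize read latency: best is 15.4, kept {P3, P6}.
Then minimize cost: best is 1282, kept {P3, P6}.
Then minimize write latency: best is 63.2, kept {P3}.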